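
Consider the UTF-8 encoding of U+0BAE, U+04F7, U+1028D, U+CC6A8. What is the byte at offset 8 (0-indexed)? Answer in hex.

U+0BAE → 3-byte form E0 AE AE at offsets 0–2.
U+04F7 → 2-byte form D3 B7 at offsets 3–4.
U+1028D → 4-byte form F0 90 8A 8D at offsets 5–8.
Offset 8 falls in char 3's range; it's byte 4 of F0 90 8A 8D = 0x8D.

0x8D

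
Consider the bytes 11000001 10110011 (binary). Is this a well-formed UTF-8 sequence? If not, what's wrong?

Leading byte 0xC1 = 11000001 → 2-byte form.
Continuation bytes all match 10xxxxxx. Payload decodes to 0x73.
But 0x73 < 0x80, the minimum for a 2-byte sequence — this is an overlong encoding.

invalid (overlong encoding)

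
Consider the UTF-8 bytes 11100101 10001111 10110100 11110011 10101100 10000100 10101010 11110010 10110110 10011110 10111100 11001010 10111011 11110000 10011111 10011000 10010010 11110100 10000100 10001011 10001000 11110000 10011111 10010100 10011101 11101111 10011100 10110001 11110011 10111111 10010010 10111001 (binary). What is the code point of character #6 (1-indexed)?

U+1042C8

Offset 0: leading byte 0xE5 = 11100101 → 3-byte char #1 = E5 8F B4.
Offset 3: leading byte 0xF3 = 11110011 → 4-byte char #2 = F3 AC 84 AA.
Offset 7: leading byte 0xF2 = 11110010 → 4-byte char #3 = F2 B6 9E BC.
Offset 11: leading byte 0xCA = 11001010 → 2-byte char #4 = CA BB.
Offset 13: leading byte 0xF0 = 11110000 → 4-byte char #5 = F0 9F 98 92.
Offset 17: leading byte 0xF4 = 11110100 → 4-byte char #6 = F4 84 8B 88.
Leading byte 0xF4 = 11110100 matches 11110xxx → 4-byte sequence.
Byte 1: 0xF4 = 11110100, payload 100 (3 bits).
Byte 2: 0x84 = 10000100 (10xxxxxx ✓), payload 000100.
Byte 3: 0x8B = 10001011 (10xxxxxx ✓), payload 001011.
Byte 4: 0x88 = 10001000 (10xxxxxx ✓), payload 001000.
Concatenate: 100000100001011001000 = 0x1042C8 (21 bits → U+1042C8).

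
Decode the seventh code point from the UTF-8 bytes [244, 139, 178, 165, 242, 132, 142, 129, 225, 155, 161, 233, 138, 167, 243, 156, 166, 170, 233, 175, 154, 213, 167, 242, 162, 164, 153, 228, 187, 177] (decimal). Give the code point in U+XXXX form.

Offset 0: leading byte 0xF4 = 11110100 → 4-byte char #1 = F4 8B B2 A5.
Offset 4: leading byte 0xF2 = 11110010 → 4-byte char #2 = F2 84 8E 81.
Offset 8: leading byte 0xE1 = 11100001 → 3-byte char #3 = E1 9B A1.
Offset 11: leading byte 0xE9 = 11101001 → 3-byte char #4 = E9 8A A7.
Offset 14: leading byte 0xF3 = 11110011 → 4-byte char #5 = F3 9C A6 AA.
Offset 18: leading byte 0xE9 = 11101001 → 3-byte char #6 = E9 AF 9A.
Offset 21: leading byte 0xD5 = 11010101 → 2-byte char #7 = D5 A7.
Leading byte 0xD5 = 11010101 matches 110xxxxx → 2-byte sequence.
Byte 1: 0xD5 = 11010101, payload 10101 (5 bits).
Byte 2: 0xA7 = 10100111 (10xxxxxx ✓), payload 100111.
Concatenate: 10101100111 = 0x567 (11 bits → U+0567).

U+0567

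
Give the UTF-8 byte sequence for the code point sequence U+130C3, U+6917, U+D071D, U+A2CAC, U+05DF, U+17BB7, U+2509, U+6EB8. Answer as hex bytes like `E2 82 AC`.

U+130C3: 4-byte form → F0 93 83 83.
U+6917: 3-byte form → E6 A4 97.
U+D071D: 4-byte form → F3 90 9C 9D.
U+A2CAC: 4-byte form → F2 A2 B2 AC.
U+05DF: 2-byte form → D7 9F.
U+17BB7: 4-byte form → F0 97 AE B7.
U+2509: 3-byte form → E2 94 89.
U+6EB8: 3-byte form → E6 BA B8.
Concatenated (27 bytes): F0 93 83 83 E6 A4 97 F3 90 9C 9D F2 A2 B2 AC D7 9F F0 97 AE B7 E2 94 89 E6 BA B8.

F0 93 83 83 E6 A4 97 F3 90 9C 9D F2 A2 B2 AC D7 9F F0 97 AE B7 E2 94 89 E6 BA B8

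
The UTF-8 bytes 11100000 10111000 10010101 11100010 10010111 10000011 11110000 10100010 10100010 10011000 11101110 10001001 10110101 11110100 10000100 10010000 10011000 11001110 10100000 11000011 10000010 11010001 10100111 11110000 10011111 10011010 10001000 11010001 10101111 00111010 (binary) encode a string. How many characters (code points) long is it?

11

Byte at offset 0: 0xE0 = 11100000 → 3-byte char (#1). Advance 3.
Byte at offset 3: 0xE2 = 11100010 → 3-byte char (#2). Advance 3.
Byte at offset 6: 0xF0 = 11110000 → 4-byte char (#3). Advance 4.
Byte at offset 10: 0xEE = 11101110 → 3-byte char (#4). Advance 3.
Byte at offset 13: 0xF4 = 11110100 → 4-byte char (#5). Advance 4.
Byte at offset 17: 0xCE = 11001110 → 2-byte char (#6). Advance 2.
Byte at offset 19: 0xC3 = 11000011 → 2-byte char (#7). Advance 2.
Byte at offset 21: 0xD1 = 11010001 → 2-byte char (#8). Advance 2.
Byte at offset 23: 0xF0 = 11110000 → 4-byte char (#9). Advance 4.
Byte at offset 27: 0xD1 = 11010001 → 2-byte char (#10). Advance 2.
Byte at offset 29: 0x3A = 00111010 → 1-byte char (#11). Advance 1.
Reached end at offset 30 after 11 code points.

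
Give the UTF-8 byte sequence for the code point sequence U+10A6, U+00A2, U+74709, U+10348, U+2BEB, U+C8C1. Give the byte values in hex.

U+10A6: 3-byte form → E1 82 A6.
U+00A2: 2-byte form → C2 A2.
U+74709: 4-byte form → F1 B4 9C 89.
U+10348: 4-byte form → F0 90 8D 88.
U+2BEB: 3-byte form → E2 AF AB.
U+C8C1: 3-byte form → EC A3 81.
Concatenated (19 bytes): E1 82 A6 C2 A2 F1 B4 9C 89 F0 90 8D 88 E2 AF AB EC A3 81.

E1 82 A6 C2 A2 F1 B4 9C 89 F0 90 8D 88 E2 AF AB EC A3 81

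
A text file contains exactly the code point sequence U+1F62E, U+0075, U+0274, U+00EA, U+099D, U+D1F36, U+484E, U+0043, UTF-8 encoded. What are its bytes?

F0 9F 98 AE 75 C9 B4 C3 AA E0 A6 9D F3 91 BC B6 E4 A1 8E 43

U+1F62E: 4-byte form → F0 9F 98 AE.
U+0075: 1-byte form → 75.
U+0274: 2-byte form → C9 B4.
U+00EA: 2-byte form → C3 AA.
U+099D: 3-byte form → E0 A6 9D.
U+D1F36: 4-byte form → F3 91 BC B6.
U+484E: 3-byte form → E4 A1 8E.
U+0043: 1-byte form → 43.
Concatenated (20 bytes): F0 9F 98 AE 75 C9 B4 C3 AA E0 A6 9D F3 91 BC B6 E4 A1 8E 43.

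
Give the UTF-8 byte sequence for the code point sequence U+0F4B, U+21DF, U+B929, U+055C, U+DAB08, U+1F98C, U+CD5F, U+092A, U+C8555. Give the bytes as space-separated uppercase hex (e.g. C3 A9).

E0 BD 8B E2 87 9F EB A4 A9 D5 9C F3 9A AC 88 F0 9F A6 8C EC B5 9F E0 A4 AA F3 88 95 95

U+0F4B: 3-byte form → E0 BD 8B.
U+21DF: 3-byte form → E2 87 9F.
U+B929: 3-byte form → EB A4 A9.
U+055C: 2-byte form → D5 9C.
U+DAB08: 4-byte form → F3 9A AC 88.
U+1F98C: 4-byte form → F0 9F A6 8C.
U+CD5F: 3-byte form → EC B5 9F.
U+092A: 3-byte form → E0 A4 AA.
U+C8555: 4-byte form → F3 88 95 95.
Concatenated (29 bytes): E0 BD 8B E2 87 9F EB A4 A9 D5 9C F3 9A AC 88 F0 9F A6 8C EC B5 9F E0 A4 AA F3 88 95 95.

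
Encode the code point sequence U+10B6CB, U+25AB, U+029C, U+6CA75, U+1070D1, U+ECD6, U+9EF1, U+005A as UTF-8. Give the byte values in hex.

U+10B6CB: 4-byte form → F4 8B 9B 8B.
U+25AB: 3-byte form → E2 96 AB.
U+029C: 2-byte form → CA 9C.
U+6CA75: 4-byte form → F1 AC A9 B5.
U+1070D1: 4-byte form → F4 87 83 91.
U+ECD6: 3-byte form → EE B3 96.
U+9EF1: 3-byte form → E9 BB B1.
U+005A: 1-byte form → 5A.
Concatenated (24 bytes): F4 8B 9B 8B E2 96 AB CA 9C F1 AC A9 B5 F4 87 83 91 EE B3 96 E9 BB B1 5A.

F4 8B 9B 8B E2 96 AB CA 9C F1 AC A9 B5 F4 87 83 91 EE B3 96 E9 BB B1 5A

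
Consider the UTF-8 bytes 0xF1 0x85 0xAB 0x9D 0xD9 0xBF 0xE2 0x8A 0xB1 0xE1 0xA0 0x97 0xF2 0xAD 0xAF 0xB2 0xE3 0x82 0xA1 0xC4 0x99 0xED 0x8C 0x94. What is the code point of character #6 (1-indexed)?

U+30A1

Offset 0: leading byte 0xF1 = 11110001 → 4-byte char #1 = F1 85 AB 9D.
Offset 4: leading byte 0xD9 = 11011001 → 2-byte char #2 = D9 BF.
Offset 6: leading byte 0xE2 = 11100010 → 3-byte char #3 = E2 8A B1.
Offset 9: leading byte 0xE1 = 11100001 → 3-byte char #4 = E1 A0 97.
Offset 12: leading byte 0xF2 = 11110010 → 4-byte char #5 = F2 AD AF B2.
Offset 16: leading byte 0xE3 = 11100011 → 3-byte char #6 = E3 82 A1.
Leading byte 0xE3 = 11100011 matches 1110xxxx → 3-byte sequence.
Byte 1: 0xE3 = 11100011, payload 0011 (4 bits).
Byte 2: 0x82 = 10000010 (10xxxxxx ✓), payload 000010.
Byte 3: 0xA1 = 10100001 (10xxxxxx ✓), payload 100001.
Concatenate: 0011000010100001 = 0x30A1 (16 bits → U+30A1).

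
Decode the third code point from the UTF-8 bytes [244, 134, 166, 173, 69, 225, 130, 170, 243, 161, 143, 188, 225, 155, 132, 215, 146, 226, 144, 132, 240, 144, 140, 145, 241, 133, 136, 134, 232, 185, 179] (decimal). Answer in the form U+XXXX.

U+10AA

Offset 0: leading byte 0xF4 = 11110100 → 4-byte char #1 = F4 86 A6 AD.
Offset 4: leading byte 0x45 = 01000101 → 1-byte char #2 = 45.
Offset 5: leading byte 0xE1 = 11100001 → 3-byte char #3 = E1 82 AA.
Leading byte 0xE1 = 11100001 matches 1110xxxx → 3-byte sequence.
Byte 1: 0xE1 = 11100001, payload 0001 (4 bits).
Byte 2: 0x82 = 10000010 (10xxxxxx ✓), payload 000010.
Byte 3: 0xAA = 10101010 (10xxxxxx ✓), payload 101010.
Concatenate: 0001000010101010 = 0x10AA (16 bits → U+10AA).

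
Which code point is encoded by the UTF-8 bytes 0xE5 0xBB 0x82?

Leading byte 0xE5 = 11100101 matches 1110xxxx → 3-byte sequence.
Byte 1: 0xE5 = 11100101, payload 0101 (4 bits).
Byte 2: 0xBB = 10111011 (10xxxxxx ✓), payload 111011.
Byte 3: 0x82 = 10000010 (10xxxxxx ✓), payload 000010.
Concatenate: 0101111011000010 = 0x5EC2 (16 bits → U+5EC2).

U+5EC2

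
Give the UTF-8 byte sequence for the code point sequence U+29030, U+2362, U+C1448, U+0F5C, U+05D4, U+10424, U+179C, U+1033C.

U+29030: 4-byte form → F0 A9 80 B0.
U+2362: 3-byte form → E2 8D A2.
U+C1448: 4-byte form → F3 81 91 88.
U+0F5C: 3-byte form → E0 BD 9C.
U+05D4: 2-byte form → D7 94.
U+10424: 4-byte form → F0 90 90 A4.
U+179C: 3-byte form → E1 9E 9C.
U+1033C: 4-byte form → F0 90 8C BC.
Concatenated (27 bytes): F0 A9 80 B0 E2 8D A2 F3 81 91 88 E0 BD 9C D7 94 F0 90 90 A4 E1 9E 9C F0 90 8C BC.

F0 A9 80 B0 E2 8D A2 F3 81 91 88 E0 BD 9C D7 94 F0 90 90 A4 E1 9E 9C F0 90 8C BC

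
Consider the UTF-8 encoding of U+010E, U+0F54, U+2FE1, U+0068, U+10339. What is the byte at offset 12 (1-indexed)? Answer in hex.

0x8C

1-indexed offset 12 is 0-indexed offset 11.
U+010E → 2-byte form C4 8E at offsets 0–1.
U+0F54 → 3-byte form E0 BD 94 at offsets 2–4.
U+2FE1 → 3-byte form E2 BF A1 at offsets 5–7.
U+0068 → 1-byte form 68 at offsets 8–8.
U+10339 → 4-byte form F0 90 8C B9 at offsets 9–12.
Offset 11 falls in char 5's range; it's byte 3 of F0 90 8C B9 = 0x8C.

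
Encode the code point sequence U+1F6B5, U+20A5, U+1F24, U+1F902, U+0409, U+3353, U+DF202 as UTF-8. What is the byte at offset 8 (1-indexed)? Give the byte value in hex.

0xE1

1-indexed offset 8 is 0-indexed offset 7.
U+1F6B5 → 4-byte form F0 9F 9A B5 at offsets 0–3.
U+20A5 → 3-byte form E2 82 A5 at offsets 4–6.
U+1F24 → 3-byte form E1 BC A4 at offsets 7–9.
Offset 7 falls in char 3's range; it's byte 1 of E1 BC A4 = 0xE1.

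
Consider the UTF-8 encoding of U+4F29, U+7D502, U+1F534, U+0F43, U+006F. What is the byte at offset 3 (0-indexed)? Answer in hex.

U+4F29 → 3-byte form E4 BC A9 at offsets 0–2.
U+7D502 → 4-byte form F1 BD 94 82 at offsets 3–6.
Offset 3 falls in char 2's range; it's byte 1 of F1 BD 94 82 = 0xF1.

0xF1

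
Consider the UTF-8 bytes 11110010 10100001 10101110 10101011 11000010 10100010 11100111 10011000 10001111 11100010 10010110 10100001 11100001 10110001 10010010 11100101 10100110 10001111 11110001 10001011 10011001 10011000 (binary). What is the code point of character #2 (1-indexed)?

U+00A2

Offset 0: leading byte 0xF2 = 11110010 → 4-byte char #1 = F2 A1 AE AB.
Offset 4: leading byte 0xC2 = 11000010 → 2-byte char #2 = C2 A2.
Leading byte 0xC2 = 11000010 matches 110xxxxx → 2-byte sequence.
Byte 1: 0xC2 = 11000010, payload 00010 (5 bits).
Byte 2: 0xA2 = 10100010 (10xxxxxx ✓), payload 100010.
Concatenate: 00010100010 = 0xA2 (11 bits → U+00A2).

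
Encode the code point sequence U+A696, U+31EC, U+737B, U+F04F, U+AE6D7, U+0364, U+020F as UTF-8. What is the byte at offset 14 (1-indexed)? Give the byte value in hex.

0xAE

1-indexed offset 14 is 0-indexed offset 13.
U+A696 → 3-byte form EA 9A 96 at offsets 0–2.
U+31EC → 3-byte form E3 87 AC at offsets 3–5.
U+737B → 3-byte form E7 8D BB at offsets 6–8.
U+F04F → 3-byte form EF 81 8F at offsets 9–11.
U+AE6D7 → 4-byte form F2 AE 9B 97 at offsets 12–15.
Offset 13 falls in char 5's range; it's byte 2 of F2 AE 9B 97 = 0xAE.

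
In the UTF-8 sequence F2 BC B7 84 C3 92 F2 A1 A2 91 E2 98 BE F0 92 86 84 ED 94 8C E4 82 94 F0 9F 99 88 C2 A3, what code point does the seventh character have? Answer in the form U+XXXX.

U+4094

Offset 0: leading byte 0xF2 = 11110010 → 4-byte char #1 = F2 BC B7 84.
Offset 4: leading byte 0xC3 = 11000011 → 2-byte char #2 = C3 92.
Offset 6: leading byte 0xF2 = 11110010 → 4-byte char #3 = F2 A1 A2 91.
Offset 10: leading byte 0xE2 = 11100010 → 3-byte char #4 = E2 98 BE.
Offset 13: leading byte 0xF0 = 11110000 → 4-byte char #5 = F0 92 86 84.
Offset 17: leading byte 0xED = 11101101 → 3-byte char #6 = ED 94 8C.
Offset 20: leading byte 0xE4 = 11100100 → 3-byte char #7 = E4 82 94.
Leading byte 0xE4 = 11100100 matches 1110xxxx → 3-byte sequence.
Byte 1: 0xE4 = 11100100, payload 0100 (4 bits).
Byte 2: 0x82 = 10000010 (10xxxxxx ✓), payload 000010.
Byte 3: 0x94 = 10010100 (10xxxxxx ✓), payload 010100.
Concatenate: 0100000010010100 = 0x4094 (16 bits → U+4094).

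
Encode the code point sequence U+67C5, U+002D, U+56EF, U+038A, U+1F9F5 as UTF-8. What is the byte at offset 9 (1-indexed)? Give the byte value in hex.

1-indexed offset 9 is 0-indexed offset 8.
U+67C5 → 3-byte form E6 9F 85 at offsets 0–2.
U+002D → 1-byte form 2D at offsets 3–3.
U+56EF → 3-byte form E5 9B AF at offsets 4–6.
U+038A → 2-byte form CE 8A at offsets 7–8.
Offset 8 falls in char 4's range; it's byte 2 of CE 8A = 0x8A.

0x8A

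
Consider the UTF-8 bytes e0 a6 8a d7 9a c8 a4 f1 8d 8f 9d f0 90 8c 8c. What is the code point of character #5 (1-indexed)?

Offset 0: leading byte 0xE0 = 11100000 → 3-byte char #1 = E0 A6 8A.
Offset 3: leading byte 0xD7 = 11010111 → 2-byte char #2 = D7 9A.
Offset 5: leading byte 0xC8 = 11001000 → 2-byte char #3 = C8 A4.
Offset 7: leading byte 0xF1 = 11110001 → 4-byte char #4 = F1 8D 8F 9D.
Offset 11: leading byte 0xF0 = 11110000 → 4-byte char #5 = F0 90 8C 8C.
Leading byte 0xF0 = 11110000 matches 11110xxx → 4-byte sequence.
Byte 1: 0xF0 = 11110000, payload 000 (3 bits).
Byte 2: 0x90 = 10010000 (10xxxxxx ✓), payload 010000.
Byte 3: 0x8C = 10001100 (10xxxxxx ✓), payload 001100.
Byte 4: 0x8C = 10001100 (10xxxxxx ✓), payload 001100.
Concatenate: 000010000001100001100 = 0x1030C (21 bits → U+1030C).

U+1030C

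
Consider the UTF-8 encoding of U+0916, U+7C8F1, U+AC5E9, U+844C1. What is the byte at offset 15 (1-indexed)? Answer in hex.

1-indexed offset 15 is 0-indexed offset 14.
U+0916 → 3-byte form E0 A4 96 at offsets 0–2.
U+7C8F1 → 4-byte form F1 BC A3 B1 at offsets 3–6.
U+AC5E9 → 4-byte form F2 AC 97 A9 at offsets 7–10.
U+844C1 → 4-byte form F2 84 93 81 at offsets 11–14.
Offset 14 falls in char 4's range; it's byte 4 of F2 84 93 81 = 0x81.

0x81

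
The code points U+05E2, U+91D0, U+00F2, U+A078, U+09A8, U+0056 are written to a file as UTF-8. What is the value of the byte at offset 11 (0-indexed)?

0xA6

U+05E2 → 2-byte form D7 A2 at offsets 0–1.
U+91D0 → 3-byte form E9 87 90 at offsets 2–4.
U+00F2 → 2-byte form C3 B2 at offsets 5–6.
U+A078 → 3-byte form EA 81 B8 at offsets 7–9.
U+09A8 → 3-byte form E0 A6 A8 at offsets 10–12.
Offset 11 falls in char 5's range; it's byte 2 of E0 A6 A8 = 0xA6.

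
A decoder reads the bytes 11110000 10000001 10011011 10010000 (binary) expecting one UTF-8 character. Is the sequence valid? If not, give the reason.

invalid (overlong encoding)

Leading byte 0xF0 = 11110000 → 4-byte form.
Continuation bytes all match 10xxxxxx. Payload decodes to 0x16D0.
But 0x16D0 < 0x10000, the minimum for a 4-byte sequence — this is an overlong encoding.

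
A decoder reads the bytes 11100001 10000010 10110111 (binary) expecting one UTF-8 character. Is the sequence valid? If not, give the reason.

Leading byte 0xE1 = 11100001 → 3-byte form.
Continuation bytes 0x82=10000010, 0xB7=10110111 all match 10xxxxxx.
Decoded value 0x10B7 is ≥ 0x800 (shortest form) and not a surrogate.

valid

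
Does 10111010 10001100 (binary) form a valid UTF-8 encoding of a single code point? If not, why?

invalid (continuation byte with no leading byte)

Byte 0xBA = 10111010 has the form 10xxxxxx — a continuation byte — but there is no preceding leading byte.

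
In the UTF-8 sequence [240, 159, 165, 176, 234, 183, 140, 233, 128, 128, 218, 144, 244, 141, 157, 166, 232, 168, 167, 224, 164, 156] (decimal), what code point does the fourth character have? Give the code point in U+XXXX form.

U+0690

Offset 0: leading byte 0xF0 = 11110000 → 4-byte char #1 = F0 9F A5 B0.
Offset 4: leading byte 0xEA = 11101010 → 3-byte char #2 = EA B7 8C.
Offset 7: leading byte 0xE9 = 11101001 → 3-byte char #3 = E9 80 80.
Offset 10: leading byte 0xDA = 11011010 → 2-byte char #4 = DA 90.
Leading byte 0xDA = 11011010 matches 110xxxxx → 2-byte sequence.
Byte 1: 0xDA = 11011010, payload 11010 (5 bits).
Byte 2: 0x90 = 10010000 (10xxxxxx ✓), payload 010000.
Concatenate: 11010010000 = 0x690 (11 bits → U+0690).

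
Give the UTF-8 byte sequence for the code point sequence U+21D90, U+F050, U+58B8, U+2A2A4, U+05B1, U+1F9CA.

F0 A1 B6 90 EF 81 90 E5 A2 B8 F0 AA 8A A4 D6 B1 F0 9F A7 8A

U+21D90: 4-byte form → F0 A1 B6 90.
U+F050: 3-byte form → EF 81 90.
U+58B8: 3-byte form → E5 A2 B8.
U+2A2A4: 4-byte form → F0 AA 8A A4.
U+05B1: 2-byte form → D6 B1.
U+1F9CA: 4-byte form → F0 9F A7 8A.
Concatenated (20 bytes): F0 A1 B6 90 EF 81 90 E5 A2 B8 F0 AA 8A A4 D6 B1 F0 9F A7 8A.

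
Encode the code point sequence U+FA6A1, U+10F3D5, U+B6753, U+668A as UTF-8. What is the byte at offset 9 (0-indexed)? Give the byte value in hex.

U+FA6A1 → 4-byte form F3 BA 9A A1 at offsets 0–3.
U+10F3D5 → 4-byte form F4 8F 8F 95 at offsets 4–7.
U+B6753 → 4-byte form F2 B6 9D 93 at offsets 8–11.
Offset 9 falls in char 3's range; it's byte 2 of F2 B6 9D 93 = 0xB6.

0xB6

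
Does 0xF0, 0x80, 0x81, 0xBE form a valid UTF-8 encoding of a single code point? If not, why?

Leading byte 0xF0 = 11110000 → 4-byte form.
Continuation bytes all match 10xxxxxx. Payload decodes to 0x7E.
But 0x7E < 0x10000, the minimum for a 4-byte sequence — this is an overlong encoding.

invalid (overlong encoding)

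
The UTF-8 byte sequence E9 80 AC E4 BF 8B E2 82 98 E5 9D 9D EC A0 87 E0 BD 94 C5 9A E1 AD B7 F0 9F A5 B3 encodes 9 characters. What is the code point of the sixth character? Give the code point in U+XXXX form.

Offset 0: leading byte 0xE9 = 11101001 → 3-byte char #1 = E9 80 AC.
Offset 3: leading byte 0xE4 = 11100100 → 3-byte char #2 = E4 BF 8B.
Offset 6: leading byte 0xE2 = 11100010 → 3-byte char #3 = E2 82 98.
Offset 9: leading byte 0xE5 = 11100101 → 3-byte char #4 = E5 9D 9D.
Offset 12: leading byte 0xEC = 11101100 → 3-byte char #5 = EC A0 87.
Offset 15: leading byte 0xE0 = 11100000 → 3-byte char #6 = E0 BD 94.
Leading byte 0xE0 = 11100000 matches 1110xxxx → 3-byte sequence.
Byte 1: 0xE0 = 11100000, payload 0000 (4 bits).
Byte 2: 0xBD = 10111101 (10xxxxxx ✓), payload 111101.
Byte 3: 0x94 = 10010100 (10xxxxxx ✓), payload 010100.
Concatenate: 0000111101010100 = 0xF54 (16 bits → U+0F54).

U+0F54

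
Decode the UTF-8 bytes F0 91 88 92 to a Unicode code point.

Leading byte 0xF0 = 11110000 matches 11110xxx → 4-byte sequence.
Byte 1: 0xF0 = 11110000, payload 000 (3 bits).
Byte 2: 0x91 = 10010001 (10xxxxxx ✓), payload 010001.
Byte 3: 0x88 = 10001000 (10xxxxxx ✓), payload 001000.
Byte 4: 0x92 = 10010010 (10xxxxxx ✓), payload 010010.
Concatenate: 000010001001000010010 = 0x11212 (21 bits → U+11212).

U+11212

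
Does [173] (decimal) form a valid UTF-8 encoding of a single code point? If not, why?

Byte 0xAD = 10101101 has the form 10xxxxxx — a continuation byte — but there is no preceding leading byte.

invalid (continuation byte with no leading byte)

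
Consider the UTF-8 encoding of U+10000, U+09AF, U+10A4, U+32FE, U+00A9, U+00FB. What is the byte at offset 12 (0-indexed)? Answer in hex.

U+10000 → 4-byte form F0 90 80 80 at offsets 0–3.
U+09AF → 3-byte form E0 A6 AF at offsets 4–6.
U+10A4 → 3-byte form E1 82 A4 at offsets 7–9.
U+32FE → 3-byte form E3 8B BE at offsets 10–12.
Offset 12 falls in char 4's range; it's byte 3 of E3 8B BE = 0xBE.

0xBE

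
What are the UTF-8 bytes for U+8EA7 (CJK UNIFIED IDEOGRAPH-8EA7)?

E8 BA A7

U+8EA7 = 0x8EA7 = 36519 decimal. In range U+0800–U+FFFF → 3-byte form: 1110xxxx 10xxxxxx 10xxxxxx.
Binary (16 bits): 1000111010100111.
Split 4+6+6: 1000 | 111010 | 100111.
Byte 1: 11101000 = 0xE8.
Byte 2: 10111010 = 0xBA.
Byte 3: 10100111 = 0xA7.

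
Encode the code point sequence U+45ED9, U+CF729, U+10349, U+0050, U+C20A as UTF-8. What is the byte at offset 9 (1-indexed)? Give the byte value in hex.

0xF0

1-indexed offset 9 is 0-indexed offset 8.
U+45ED9 → 4-byte form F1 85 BB 99 at offsets 0–3.
U+CF729 → 4-byte form F3 8F 9C A9 at offsets 4–7.
U+10349 → 4-byte form F0 90 8D 89 at offsets 8–11.
Offset 8 falls in char 3's range; it's byte 1 of F0 90 8D 89 = 0xF0.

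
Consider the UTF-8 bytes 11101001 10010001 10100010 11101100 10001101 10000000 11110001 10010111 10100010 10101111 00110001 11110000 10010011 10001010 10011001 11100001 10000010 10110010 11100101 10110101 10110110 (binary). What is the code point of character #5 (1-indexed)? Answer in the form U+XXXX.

U+13299

Offset 0: leading byte 0xE9 = 11101001 → 3-byte char #1 = E9 91 A2.
Offset 3: leading byte 0xEC = 11101100 → 3-byte char #2 = EC 8D 80.
Offset 6: leading byte 0xF1 = 11110001 → 4-byte char #3 = F1 97 A2 AF.
Offset 10: leading byte 0x31 = 00110001 → 1-byte char #4 = 31.
Offset 11: leading byte 0xF0 = 11110000 → 4-byte char #5 = F0 93 8A 99.
Leading byte 0xF0 = 11110000 matches 11110xxx → 4-byte sequence.
Byte 1: 0xF0 = 11110000, payload 000 (3 bits).
Byte 2: 0x93 = 10010011 (10xxxxxx ✓), payload 010011.
Byte 3: 0x8A = 10001010 (10xxxxxx ✓), payload 001010.
Byte 4: 0x99 = 10011001 (10xxxxxx ✓), payload 011001.
Concatenate: 000010011001010011001 = 0x13299 (21 bits → U+13299).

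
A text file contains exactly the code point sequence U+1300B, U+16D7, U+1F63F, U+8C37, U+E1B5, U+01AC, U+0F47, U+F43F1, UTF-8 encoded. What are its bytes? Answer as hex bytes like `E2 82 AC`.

F0 93 80 8B E1 9B 97 F0 9F 98 BF E8 B0 B7 EE 86 B5 C6 AC E0 BD 87 F3 B4 8F B1

U+1300B: 4-byte form → F0 93 80 8B.
U+16D7: 3-byte form → E1 9B 97.
U+1F63F: 4-byte form → F0 9F 98 BF.
U+8C37: 3-byte form → E8 B0 B7.
U+E1B5: 3-byte form → EE 86 B5.
U+01AC: 2-byte form → C6 AC.
U+0F47: 3-byte form → E0 BD 87.
U+F43F1: 4-byte form → F3 B4 8F B1.
Concatenated (26 bytes): F0 93 80 8B E1 9B 97 F0 9F 98 BF E8 B0 B7 EE 86 B5 C6 AC E0 BD 87 F3 B4 8F B1.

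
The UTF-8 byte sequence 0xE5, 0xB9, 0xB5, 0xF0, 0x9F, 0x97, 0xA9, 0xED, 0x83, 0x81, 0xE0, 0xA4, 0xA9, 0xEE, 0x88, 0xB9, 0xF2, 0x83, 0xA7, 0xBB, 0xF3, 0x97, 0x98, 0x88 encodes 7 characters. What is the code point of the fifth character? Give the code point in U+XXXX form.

Offset 0: leading byte 0xE5 = 11100101 → 3-byte char #1 = E5 B9 B5.
Offset 3: leading byte 0xF0 = 11110000 → 4-byte char #2 = F0 9F 97 A9.
Offset 7: leading byte 0xED = 11101101 → 3-byte char #3 = ED 83 81.
Offset 10: leading byte 0xE0 = 11100000 → 3-byte char #4 = E0 A4 A9.
Offset 13: leading byte 0xEE = 11101110 → 3-byte char #5 = EE 88 B9.
Leading byte 0xEE = 11101110 matches 1110xxxx → 3-byte sequence.
Byte 1: 0xEE = 11101110, payload 1110 (4 bits).
Byte 2: 0x88 = 10001000 (10xxxxxx ✓), payload 001000.
Byte 3: 0xB9 = 10111001 (10xxxxxx ✓), payload 111001.
Concatenate: 1110001000111001 = 0xE239 (16 bits → U+E239).

U+E239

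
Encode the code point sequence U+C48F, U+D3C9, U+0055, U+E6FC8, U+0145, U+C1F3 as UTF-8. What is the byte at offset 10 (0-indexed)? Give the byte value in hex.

U+C48F → 3-byte form EC 92 8F at offsets 0–2.
U+D3C9 → 3-byte form ED 8F 89 at offsets 3–5.
U+0055 → 1-byte form 55 at offsets 6–6.
U+E6FC8 → 4-byte form F3 A6 BF 88 at offsets 7–10.
Offset 10 falls in char 4's range; it's byte 4 of F3 A6 BF 88 = 0x88.

0x88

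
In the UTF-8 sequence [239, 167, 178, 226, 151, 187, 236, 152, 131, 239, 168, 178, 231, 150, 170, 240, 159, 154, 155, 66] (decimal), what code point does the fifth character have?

Offset 0: leading byte 0xEF = 11101111 → 3-byte char #1 = EF A7 B2.
Offset 3: leading byte 0xE2 = 11100010 → 3-byte char #2 = E2 97 BB.
Offset 6: leading byte 0xEC = 11101100 → 3-byte char #3 = EC 98 83.
Offset 9: leading byte 0xEF = 11101111 → 3-byte char #4 = EF A8 B2.
Offset 12: leading byte 0xE7 = 11100111 → 3-byte char #5 = E7 96 AA.
Leading byte 0xE7 = 11100111 matches 1110xxxx → 3-byte sequence.
Byte 1: 0xE7 = 11100111, payload 0111 (4 bits).
Byte 2: 0x96 = 10010110 (10xxxxxx ✓), payload 010110.
Byte 3: 0xAA = 10101010 (10xxxxxx ✓), payload 101010.
Concatenate: 0111010110101010 = 0x75AA (16 bits → U+75AA).

U+75AA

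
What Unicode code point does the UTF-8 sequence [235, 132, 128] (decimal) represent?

U+B100

Leading byte 0xEB = 11101011 matches 1110xxxx → 3-byte sequence.
Byte 1: 0xEB = 11101011, payload 1011 (4 bits).
Byte 2: 0x84 = 10000100 (10xxxxxx ✓), payload 000100.
Byte 3: 0x80 = 10000000 (10xxxxxx ✓), payload 000000.
Concatenate: 1011000100000000 = 0xB100 (16 bits → U+B100).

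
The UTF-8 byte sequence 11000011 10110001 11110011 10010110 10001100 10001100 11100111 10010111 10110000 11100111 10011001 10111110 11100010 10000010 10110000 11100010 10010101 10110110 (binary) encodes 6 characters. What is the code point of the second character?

Offset 0: leading byte 0xC3 = 11000011 → 2-byte char #1 = C3 B1.
Offset 2: leading byte 0xF3 = 11110011 → 4-byte char #2 = F3 96 8C 8C.
Leading byte 0xF3 = 11110011 matches 11110xxx → 4-byte sequence.
Byte 1: 0xF3 = 11110011, payload 011 (3 bits).
Byte 2: 0x96 = 10010110 (10xxxxxx ✓), payload 010110.
Byte 3: 0x8C = 10001100 (10xxxxxx ✓), payload 001100.
Byte 4: 0x8C = 10001100 (10xxxxxx ✓), payload 001100.
Concatenate: 011010110001100001100 = 0xD630C (21 bits → U+D630C).

U+D630C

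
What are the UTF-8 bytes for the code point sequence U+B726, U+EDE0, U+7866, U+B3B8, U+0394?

EB 9C A6 EE B7 A0 E7 A1 A6 EB 8E B8 CE 94

U+B726: 3-byte form → EB 9C A6.
U+EDE0: 3-byte form → EE B7 A0.
U+7866: 3-byte form → E7 A1 A6.
U+B3B8: 3-byte form → EB 8E B8.
U+0394: 2-byte form → CE 94.
Concatenated (14 bytes): EB 9C A6 EE B7 A0 E7 A1 A6 EB 8E B8 CE 94.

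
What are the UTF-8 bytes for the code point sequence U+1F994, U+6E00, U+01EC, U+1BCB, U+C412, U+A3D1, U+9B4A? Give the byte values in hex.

U+1F994: 4-byte form → F0 9F A6 94.
U+6E00: 3-byte form → E6 B8 80.
U+01EC: 2-byte form → C7 AC.
U+1BCB: 3-byte form → E1 AF 8B.
U+C412: 3-byte form → EC 90 92.
U+A3D1: 3-byte form → EA 8F 91.
U+9B4A: 3-byte form → E9 AD 8A.
Concatenated (21 bytes): F0 9F A6 94 E6 B8 80 C7 AC E1 AF 8B EC 90 92 EA 8F 91 E9 AD 8A.

F0 9F A6 94 E6 B8 80 C7 AC E1 AF 8B EC 90 92 EA 8F 91 E9 AD 8A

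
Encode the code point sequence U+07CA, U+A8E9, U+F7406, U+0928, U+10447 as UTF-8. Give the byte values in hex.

U+07CA: 2-byte form → DF 8A.
U+A8E9: 3-byte form → EA A3 A9.
U+F7406: 4-byte form → F3 B7 90 86.
U+0928: 3-byte form → E0 A4 A8.
U+10447: 4-byte form → F0 90 91 87.
Concatenated (16 bytes): DF 8A EA A3 A9 F3 B7 90 86 E0 A4 A8 F0 90 91 87.

DF 8A EA A3 A9 F3 B7 90 86 E0 A4 A8 F0 90 91 87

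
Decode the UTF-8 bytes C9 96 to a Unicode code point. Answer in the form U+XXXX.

Leading byte 0xC9 = 11001001 matches 110xxxxx → 2-byte sequence.
Byte 1: 0xC9 = 11001001, payload 01001 (5 bits).
Byte 2: 0x96 = 10010110 (10xxxxxx ✓), payload 010110.
Concatenate: 01001010110 = 0x256 (11 bits → U+0256).

U+0256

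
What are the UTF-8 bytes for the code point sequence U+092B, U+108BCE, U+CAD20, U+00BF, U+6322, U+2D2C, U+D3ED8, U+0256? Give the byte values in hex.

U+092B: 3-byte form → E0 A4 AB.
U+108BCE: 4-byte form → F4 88 AF 8E.
U+CAD20: 4-byte form → F3 8A B4 A0.
U+00BF: 2-byte form → C2 BF.
U+6322: 3-byte form → E6 8C A2.
U+2D2C: 3-byte form → E2 B4 AC.
U+D3ED8: 4-byte form → F3 93 BB 98.
U+0256: 2-byte form → C9 96.
Concatenated (25 bytes): E0 A4 AB F4 88 AF 8E F3 8A B4 A0 C2 BF E6 8C A2 E2 B4 AC F3 93 BB 98 C9 96.

E0 A4 AB F4 88 AF 8E F3 8A B4 A0 C2 BF E6 8C A2 E2 B4 AC F3 93 BB 98 C9 96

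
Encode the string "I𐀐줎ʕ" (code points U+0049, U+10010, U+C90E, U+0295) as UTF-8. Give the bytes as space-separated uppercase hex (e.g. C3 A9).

49 F0 90 80 90 EC A4 8E CA 95

U+0049: 1-byte form → 49.
U+10010: 4-byte form → F0 90 80 90.
U+C90E: 3-byte form → EC A4 8E.
U+0295: 2-byte form → CA 95.
Concatenated (10 bytes): 49 F0 90 80 90 EC A4 8E CA 95.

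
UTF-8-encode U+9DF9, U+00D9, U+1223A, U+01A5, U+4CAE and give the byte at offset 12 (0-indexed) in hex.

U+9DF9 → 3-byte form E9 B7 B9 at offsets 0–2.
U+00D9 → 2-byte form C3 99 at offsets 3–4.
U+1223A → 4-byte form F0 92 88 BA at offsets 5–8.
U+01A5 → 2-byte form C6 A5 at offsets 9–10.
U+4CAE → 3-byte form E4 B2 AE at offsets 11–13.
Offset 12 falls in char 5's range; it's byte 2 of E4 B2 AE = 0xB2.

0xB2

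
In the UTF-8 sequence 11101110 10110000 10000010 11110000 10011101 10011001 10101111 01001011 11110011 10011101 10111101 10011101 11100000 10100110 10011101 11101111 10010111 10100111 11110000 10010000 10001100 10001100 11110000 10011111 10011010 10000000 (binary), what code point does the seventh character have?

U+1030C

Offset 0: leading byte 0xEE = 11101110 → 3-byte char #1 = EE B0 82.
Offset 3: leading byte 0xF0 = 11110000 → 4-byte char #2 = F0 9D 99 AF.
Offset 7: leading byte 0x4B = 01001011 → 1-byte char #3 = 4B.
Offset 8: leading byte 0xF3 = 11110011 → 4-byte char #4 = F3 9D BD 9D.
Offset 12: leading byte 0xE0 = 11100000 → 3-byte char #5 = E0 A6 9D.
Offset 15: leading byte 0xEF = 11101111 → 3-byte char #6 = EF 97 A7.
Offset 18: leading byte 0xF0 = 11110000 → 4-byte char #7 = F0 90 8C 8C.
Leading byte 0xF0 = 11110000 matches 11110xxx → 4-byte sequence.
Byte 1: 0xF0 = 11110000, payload 000 (3 bits).
Byte 2: 0x90 = 10010000 (10xxxxxx ✓), payload 010000.
Byte 3: 0x8C = 10001100 (10xxxxxx ✓), payload 001100.
Byte 4: 0x8C = 10001100 (10xxxxxx ✓), payload 001100.
Concatenate: 000010000001100001100 = 0x1030C (21 bits → U+1030C).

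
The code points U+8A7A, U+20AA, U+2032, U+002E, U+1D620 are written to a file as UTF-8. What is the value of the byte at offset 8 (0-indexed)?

U+8A7A → 3-byte form E8 A9 BA at offsets 0–2.
U+20AA → 3-byte form E2 82 AA at offsets 3–5.
U+2032 → 3-byte form E2 80 B2 at offsets 6–8.
Offset 8 falls in char 3's range; it's byte 3 of E2 80 B2 = 0xB2.

0xB2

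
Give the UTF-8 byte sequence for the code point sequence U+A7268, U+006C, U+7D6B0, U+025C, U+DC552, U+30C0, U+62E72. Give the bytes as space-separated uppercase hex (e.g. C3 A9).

F2 A7 89 A8 6C F1 BD 9A B0 C9 9C F3 9C 95 92 E3 83 80 F1 A2 B9 B2

U+A7268: 4-byte form → F2 A7 89 A8.
U+006C: 1-byte form → 6C.
U+7D6B0: 4-byte form → F1 BD 9A B0.
U+025C: 2-byte form → C9 9C.
U+DC552: 4-byte form → F3 9C 95 92.
U+30C0: 3-byte form → E3 83 80.
U+62E72: 4-byte form → F1 A2 B9 B2.
Concatenated (22 bytes): F2 A7 89 A8 6C F1 BD 9A B0 C9 9C F3 9C 95 92 E3 83 80 F1 A2 B9 B2.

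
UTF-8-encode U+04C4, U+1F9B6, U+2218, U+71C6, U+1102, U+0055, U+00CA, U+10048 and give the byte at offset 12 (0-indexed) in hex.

U+04C4 → 2-byte form D3 84 at offsets 0–1.
U+1F9B6 → 4-byte form F0 9F A6 B6 at offsets 2–5.
U+2218 → 3-byte form E2 88 98 at offsets 6–8.
U+71C6 → 3-byte form E7 87 86 at offsets 9–11.
U+1102 → 3-byte form E1 84 82 at offsets 12–14.
Offset 12 falls in char 5's range; it's byte 1 of E1 84 82 = 0xE1.

0xE1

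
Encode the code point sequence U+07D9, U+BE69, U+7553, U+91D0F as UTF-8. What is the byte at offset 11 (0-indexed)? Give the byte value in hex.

0x8F

U+07D9 → 2-byte form DF 99 at offsets 0–1.
U+BE69 → 3-byte form EB B9 A9 at offsets 2–4.
U+7553 → 3-byte form E7 95 93 at offsets 5–7.
U+91D0F → 4-byte form F2 91 B4 8F at offsets 8–11.
Offset 11 falls in char 4's range; it's byte 4 of F2 91 B4 8F = 0x8F.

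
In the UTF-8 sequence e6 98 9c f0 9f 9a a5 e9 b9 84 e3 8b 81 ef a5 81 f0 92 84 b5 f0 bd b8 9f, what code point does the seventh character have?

Offset 0: leading byte 0xE6 = 11100110 → 3-byte char #1 = E6 98 9C.
Offset 3: leading byte 0xF0 = 11110000 → 4-byte char #2 = F0 9F 9A A5.
Offset 7: leading byte 0xE9 = 11101001 → 3-byte char #3 = E9 B9 84.
Offset 10: leading byte 0xE3 = 11100011 → 3-byte char #4 = E3 8B 81.
Offset 13: leading byte 0xEF = 11101111 → 3-byte char #5 = EF A5 81.
Offset 16: leading byte 0xF0 = 11110000 → 4-byte char #6 = F0 92 84 B5.
Offset 20: leading byte 0xF0 = 11110000 → 4-byte char #7 = F0 BD B8 9F.
Leading byte 0xF0 = 11110000 matches 11110xxx → 4-byte sequence.
Byte 1: 0xF0 = 11110000, payload 000 (3 bits).
Byte 2: 0xBD = 10111101 (10xxxxxx ✓), payload 111101.
Byte 3: 0xB8 = 10111000 (10xxxxxx ✓), payload 111000.
Byte 4: 0x9F = 10011111 (10xxxxxx ✓), payload 011111.
Concatenate: 000111101111000011111 = 0x3DE1F (21 bits → U+3DE1F).

U+3DE1F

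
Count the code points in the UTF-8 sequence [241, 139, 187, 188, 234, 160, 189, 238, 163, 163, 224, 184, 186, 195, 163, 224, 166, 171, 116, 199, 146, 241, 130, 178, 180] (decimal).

9

Byte at offset 0: 0xF1 = 11110001 → 4-byte char (#1). Advance 4.
Byte at offset 4: 0xEA = 11101010 → 3-byte char (#2). Advance 3.
Byte at offset 7: 0xEE = 11101110 → 3-byte char (#3). Advance 3.
Byte at offset 10: 0xE0 = 11100000 → 3-byte char (#4). Advance 3.
Byte at offset 13: 0xC3 = 11000011 → 2-byte char (#5). Advance 2.
Byte at offset 15: 0xE0 = 11100000 → 3-byte char (#6). Advance 3.
Byte at offset 18: 0x74 = 01110100 → 1-byte char (#7). Advance 1.
Byte at offset 19: 0xC7 = 11000111 → 2-byte char (#8). Advance 2.
Byte at offset 21: 0xF1 = 11110001 → 4-byte char (#9). Advance 4.
Reached end at offset 25 after 9 code points.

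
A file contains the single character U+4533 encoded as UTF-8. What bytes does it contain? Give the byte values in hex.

E4 94 B3

U+4533 = 0x4533 = 17715 decimal. In range U+0800–U+FFFF → 3-byte form: 1110xxxx 10xxxxxx 10xxxxxx.
Binary (16 bits): 0100010100110011.
Split 4+6+6: 0100 | 010100 | 110011.
Byte 1: 11100100 = 0xE4.
Byte 2: 10010100 = 0x94.
Byte 3: 10110011 = 0xB3.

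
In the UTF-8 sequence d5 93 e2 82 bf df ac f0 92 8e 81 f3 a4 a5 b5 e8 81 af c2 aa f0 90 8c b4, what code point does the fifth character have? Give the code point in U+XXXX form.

U+E4975

Offset 0: leading byte 0xD5 = 11010101 → 2-byte char #1 = D5 93.
Offset 2: leading byte 0xE2 = 11100010 → 3-byte char #2 = E2 82 BF.
Offset 5: leading byte 0xDF = 11011111 → 2-byte char #3 = DF AC.
Offset 7: leading byte 0xF0 = 11110000 → 4-byte char #4 = F0 92 8E 81.
Offset 11: leading byte 0xF3 = 11110011 → 4-byte char #5 = F3 A4 A5 B5.
Leading byte 0xF3 = 11110011 matches 11110xxx → 4-byte sequence.
Byte 1: 0xF3 = 11110011, payload 011 (3 bits).
Byte 2: 0xA4 = 10100100 (10xxxxxx ✓), payload 100100.
Byte 3: 0xA5 = 10100101 (10xxxxxx ✓), payload 100101.
Byte 4: 0xB5 = 10110101 (10xxxxxx ✓), payload 110101.
Concatenate: 011100100100101110101 = 0xE4975 (21 bits → U+E4975).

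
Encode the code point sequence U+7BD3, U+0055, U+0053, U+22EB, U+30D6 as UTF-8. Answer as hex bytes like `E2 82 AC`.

E7 AF 93 55 53 E2 8B AB E3 83 96

U+7BD3: 3-byte form → E7 AF 93.
U+0055: 1-byte form → 55.
U+0053: 1-byte form → 53.
U+22EB: 3-byte form → E2 8B AB.
U+30D6: 3-byte form → E3 83 96.
Concatenated (11 bytes): E7 AF 93 55 53 E2 8B AB E3 83 96.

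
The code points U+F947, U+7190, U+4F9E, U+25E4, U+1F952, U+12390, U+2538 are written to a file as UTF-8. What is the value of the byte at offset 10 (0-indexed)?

U+F947 → 3-byte form EF A5 87 at offsets 0–2.
U+7190 → 3-byte form E7 86 90 at offsets 3–5.
U+4F9E → 3-byte form E4 BE 9E at offsets 6–8.
U+25E4 → 3-byte form E2 97 A4 at offsets 9–11.
Offset 10 falls in char 4's range; it's byte 2 of E2 97 A4 = 0x97.

0x97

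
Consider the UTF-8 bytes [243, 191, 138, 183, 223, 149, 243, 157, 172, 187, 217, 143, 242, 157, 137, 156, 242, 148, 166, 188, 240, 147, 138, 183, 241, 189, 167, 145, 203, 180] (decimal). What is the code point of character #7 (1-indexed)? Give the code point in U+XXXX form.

U+132B7

Offset 0: leading byte 0xF3 = 11110011 → 4-byte char #1 = F3 BF 8A B7.
Offset 4: leading byte 0xDF = 11011111 → 2-byte char #2 = DF 95.
Offset 6: leading byte 0xF3 = 11110011 → 4-byte char #3 = F3 9D AC BB.
Offset 10: leading byte 0xD9 = 11011001 → 2-byte char #4 = D9 8F.
Offset 12: leading byte 0xF2 = 11110010 → 4-byte char #5 = F2 9D 89 9C.
Offset 16: leading byte 0xF2 = 11110010 → 4-byte char #6 = F2 94 A6 BC.
Offset 20: leading byte 0xF0 = 11110000 → 4-byte char #7 = F0 93 8A B7.
Leading byte 0xF0 = 11110000 matches 11110xxx → 4-byte sequence.
Byte 1: 0xF0 = 11110000, payload 000 (3 bits).
Byte 2: 0x93 = 10010011 (10xxxxxx ✓), payload 010011.
Byte 3: 0x8A = 10001010 (10xxxxxx ✓), payload 001010.
Byte 4: 0xB7 = 10110111 (10xxxxxx ✓), payload 110111.
Concatenate: 000010011001010110111 = 0x132B7 (21 bits → U+132B7).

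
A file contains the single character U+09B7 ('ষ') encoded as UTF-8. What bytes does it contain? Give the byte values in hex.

U+09B7 = 0x9B7 = 2487 decimal. In range U+0800–U+FFFF → 3-byte form: 1110xxxx 10xxxxxx 10xxxxxx.
Binary (16 bits): 0000100110110111.
Split 4+6+6: 0000 | 100110 | 110111.
Byte 1: 11100000 = 0xE0.
Byte 2: 10100110 = 0xA6.
Byte 3: 10110111 = 0xB7.

E0 A6 B7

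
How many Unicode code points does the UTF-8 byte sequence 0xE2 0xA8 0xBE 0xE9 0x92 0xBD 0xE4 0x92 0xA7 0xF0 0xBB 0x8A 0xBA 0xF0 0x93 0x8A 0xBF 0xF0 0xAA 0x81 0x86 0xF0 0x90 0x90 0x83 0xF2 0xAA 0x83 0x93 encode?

8

Byte at offset 0: 0xE2 = 11100010 → 3-byte char (#1). Advance 3.
Byte at offset 3: 0xE9 = 11101001 → 3-byte char (#2). Advance 3.
Byte at offset 6: 0xE4 = 11100100 → 3-byte char (#3). Advance 3.
Byte at offset 9: 0xF0 = 11110000 → 4-byte char (#4). Advance 4.
Byte at offset 13: 0xF0 = 11110000 → 4-byte char (#5). Advance 4.
Byte at offset 17: 0xF0 = 11110000 → 4-byte char (#6). Advance 4.
Byte at offset 21: 0xF0 = 11110000 → 4-byte char (#7). Advance 4.
Byte at offset 25: 0xF2 = 11110010 → 4-byte char (#8). Advance 4.
Reached end at offset 29 after 8 code points.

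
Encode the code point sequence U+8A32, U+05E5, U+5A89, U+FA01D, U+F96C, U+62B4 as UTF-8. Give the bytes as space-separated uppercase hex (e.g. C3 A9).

E8 A8 B2 D7 A5 E5 AA 89 F3 BA 80 9D EF A5 AC E6 8A B4

U+8A32: 3-byte form → E8 A8 B2.
U+05E5: 2-byte form → D7 A5.
U+5A89: 3-byte form → E5 AA 89.
U+FA01D: 4-byte form → F3 BA 80 9D.
U+F96C: 3-byte form → EF A5 AC.
U+62B4: 3-byte form → E6 8A B4.
Concatenated (18 bytes): E8 A8 B2 D7 A5 E5 AA 89 F3 BA 80 9D EF A5 AC E6 8A B4.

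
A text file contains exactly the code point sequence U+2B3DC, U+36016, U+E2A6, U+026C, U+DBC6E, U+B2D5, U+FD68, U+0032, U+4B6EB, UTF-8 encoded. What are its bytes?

U+2B3DC: 4-byte form → F0 AB 8F 9C.
U+36016: 4-byte form → F0 B6 80 96.
U+E2A6: 3-byte form → EE 8A A6.
U+026C: 2-byte form → C9 AC.
U+DBC6E: 4-byte form → F3 9B B1 AE.
U+B2D5: 3-byte form → EB 8B 95.
U+FD68: 3-byte form → EF B5 A8.
U+0032: 1-byte form → 32.
U+4B6EB: 4-byte form → F1 8B 9B AB.
Concatenated (28 bytes): F0 AB 8F 9C F0 B6 80 96 EE 8A A6 C9 AC F3 9B B1 AE EB 8B 95 EF B5 A8 32 F1 8B 9B AB.

F0 AB 8F 9C F0 B6 80 96 EE 8A A6 C9 AC F3 9B B1 AE EB 8B 95 EF B5 A8 32 F1 8B 9B AB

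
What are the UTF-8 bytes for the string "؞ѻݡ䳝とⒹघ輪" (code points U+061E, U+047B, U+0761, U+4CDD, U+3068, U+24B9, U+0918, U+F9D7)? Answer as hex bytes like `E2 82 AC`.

D8 9E D1 BB DD A1 E4 B3 9D E3 81 A8 E2 92 B9 E0 A4 98 EF A7 97

U+061E: 2-byte form → D8 9E.
U+047B: 2-byte form → D1 BB.
U+0761: 2-byte form → DD A1.
U+4CDD: 3-byte form → E4 B3 9D.
U+3068: 3-byte form → E3 81 A8.
U+24B9: 3-byte form → E2 92 B9.
U+0918: 3-byte form → E0 A4 98.
U+F9D7: 3-byte form → EF A7 97.
Concatenated (21 bytes): D8 9E D1 BB DD A1 E4 B3 9D E3 81 A8 E2 92 B9 E0 A4 98 EF A7 97.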